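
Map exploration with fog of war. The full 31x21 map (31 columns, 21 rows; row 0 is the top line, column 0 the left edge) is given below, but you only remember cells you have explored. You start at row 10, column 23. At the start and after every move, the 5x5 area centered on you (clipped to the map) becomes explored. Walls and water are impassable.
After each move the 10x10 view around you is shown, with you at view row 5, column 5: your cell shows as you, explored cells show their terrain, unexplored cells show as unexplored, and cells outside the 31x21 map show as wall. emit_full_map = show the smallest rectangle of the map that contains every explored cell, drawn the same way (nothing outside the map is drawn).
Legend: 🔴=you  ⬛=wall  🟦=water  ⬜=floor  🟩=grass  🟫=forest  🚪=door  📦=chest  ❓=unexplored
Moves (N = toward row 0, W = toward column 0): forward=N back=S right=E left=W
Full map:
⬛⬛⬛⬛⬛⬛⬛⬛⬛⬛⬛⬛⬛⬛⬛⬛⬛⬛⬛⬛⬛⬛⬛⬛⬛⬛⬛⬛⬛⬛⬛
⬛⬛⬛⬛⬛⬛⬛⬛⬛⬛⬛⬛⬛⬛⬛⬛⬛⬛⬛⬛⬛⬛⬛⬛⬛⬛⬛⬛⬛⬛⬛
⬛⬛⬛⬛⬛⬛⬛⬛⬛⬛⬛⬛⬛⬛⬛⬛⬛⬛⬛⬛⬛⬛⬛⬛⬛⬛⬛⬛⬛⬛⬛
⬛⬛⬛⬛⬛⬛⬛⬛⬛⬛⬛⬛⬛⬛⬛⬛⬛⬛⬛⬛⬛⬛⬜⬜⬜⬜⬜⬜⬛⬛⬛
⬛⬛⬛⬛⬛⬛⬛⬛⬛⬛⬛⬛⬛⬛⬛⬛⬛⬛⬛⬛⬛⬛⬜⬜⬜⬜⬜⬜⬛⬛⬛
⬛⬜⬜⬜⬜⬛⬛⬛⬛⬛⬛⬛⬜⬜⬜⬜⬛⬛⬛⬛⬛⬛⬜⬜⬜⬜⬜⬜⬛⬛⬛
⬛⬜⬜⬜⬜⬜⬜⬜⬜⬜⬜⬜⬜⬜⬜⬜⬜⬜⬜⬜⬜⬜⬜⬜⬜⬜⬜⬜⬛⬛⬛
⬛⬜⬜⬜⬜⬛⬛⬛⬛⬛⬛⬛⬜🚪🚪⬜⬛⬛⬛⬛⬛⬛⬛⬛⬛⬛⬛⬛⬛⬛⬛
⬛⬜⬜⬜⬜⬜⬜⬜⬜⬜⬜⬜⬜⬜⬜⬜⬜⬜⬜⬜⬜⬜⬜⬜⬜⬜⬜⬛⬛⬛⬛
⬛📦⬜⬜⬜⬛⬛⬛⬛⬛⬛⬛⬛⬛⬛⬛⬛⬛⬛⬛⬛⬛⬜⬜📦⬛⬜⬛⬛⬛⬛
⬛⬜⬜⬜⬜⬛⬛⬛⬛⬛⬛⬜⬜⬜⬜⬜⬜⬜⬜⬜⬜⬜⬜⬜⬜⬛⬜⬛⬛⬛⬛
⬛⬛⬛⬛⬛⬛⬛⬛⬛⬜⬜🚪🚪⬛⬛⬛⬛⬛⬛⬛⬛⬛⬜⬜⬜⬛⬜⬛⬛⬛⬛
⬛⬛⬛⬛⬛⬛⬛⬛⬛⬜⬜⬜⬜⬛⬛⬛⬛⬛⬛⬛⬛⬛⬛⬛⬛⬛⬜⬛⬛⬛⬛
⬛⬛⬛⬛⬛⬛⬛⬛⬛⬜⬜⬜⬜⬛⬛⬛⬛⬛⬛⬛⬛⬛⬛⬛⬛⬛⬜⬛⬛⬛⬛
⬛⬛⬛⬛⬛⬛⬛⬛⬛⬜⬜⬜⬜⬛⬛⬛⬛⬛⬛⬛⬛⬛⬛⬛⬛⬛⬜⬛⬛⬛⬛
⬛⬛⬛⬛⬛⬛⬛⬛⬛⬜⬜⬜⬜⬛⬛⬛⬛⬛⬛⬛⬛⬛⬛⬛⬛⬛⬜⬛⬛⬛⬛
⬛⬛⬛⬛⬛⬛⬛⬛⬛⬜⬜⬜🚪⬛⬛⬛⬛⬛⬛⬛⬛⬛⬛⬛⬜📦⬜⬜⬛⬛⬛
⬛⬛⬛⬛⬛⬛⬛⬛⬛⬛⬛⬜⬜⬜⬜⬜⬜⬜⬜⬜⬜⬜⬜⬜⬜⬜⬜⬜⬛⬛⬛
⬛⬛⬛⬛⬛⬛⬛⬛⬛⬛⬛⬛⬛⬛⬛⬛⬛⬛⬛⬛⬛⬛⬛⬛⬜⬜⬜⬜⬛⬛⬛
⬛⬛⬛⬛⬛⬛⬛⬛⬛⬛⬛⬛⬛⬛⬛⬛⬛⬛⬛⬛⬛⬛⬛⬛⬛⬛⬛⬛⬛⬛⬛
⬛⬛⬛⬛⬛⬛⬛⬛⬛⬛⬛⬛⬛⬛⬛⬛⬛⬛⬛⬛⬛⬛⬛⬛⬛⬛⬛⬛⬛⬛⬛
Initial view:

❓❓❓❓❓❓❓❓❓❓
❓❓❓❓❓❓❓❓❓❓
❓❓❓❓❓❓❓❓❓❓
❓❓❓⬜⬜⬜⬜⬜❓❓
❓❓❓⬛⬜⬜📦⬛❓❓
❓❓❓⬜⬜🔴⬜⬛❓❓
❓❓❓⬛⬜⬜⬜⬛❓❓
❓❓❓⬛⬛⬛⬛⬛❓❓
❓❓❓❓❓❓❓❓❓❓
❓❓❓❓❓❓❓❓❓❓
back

❓❓❓❓❓❓❓❓❓❓
❓❓❓❓❓❓❓❓❓❓
❓❓❓⬜⬜⬜⬜⬜❓❓
❓❓❓⬛⬜⬜📦⬛❓❓
❓❓❓⬜⬜⬜⬜⬛❓❓
❓❓❓⬛⬜🔴⬜⬛❓❓
❓❓❓⬛⬛⬛⬛⬛❓❓
❓❓❓⬛⬛⬛⬛⬛❓❓
❓❓❓❓❓❓❓❓❓❓
❓❓❓❓❓❓❓❓❓❓

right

❓❓❓❓❓❓❓❓❓❓
❓❓❓❓❓❓❓❓❓❓
❓❓⬜⬜⬜⬜⬜❓❓❓
❓❓⬛⬜⬜📦⬛⬜❓❓
❓❓⬜⬜⬜⬜⬛⬜❓❓
❓❓⬛⬜⬜🔴⬛⬜❓❓
❓❓⬛⬛⬛⬛⬛⬜❓❓
❓❓⬛⬛⬛⬛⬛⬜❓❓
❓❓❓❓❓❓❓❓❓❓
❓❓❓❓❓❓❓❓❓❓

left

❓❓❓❓❓❓❓❓❓❓
❓❓❓❓❓❓❓❓❓❓
❓❓❓⬜⬜⬜⬜⬜❓❓
❓❓❓⬛⬜⬜📦⬛⬜❓
❓❓❓⬜⬜⬜⬜⬛⬜❓
❓❓❓⬛⬜🔴⬜⬛⬜❓
❓❓❓⬛⬛⬛⬛⬛⬜❓
❓❓❓⬛⬛⬛⬛⬛⬜❓
❓❓❓❓❓❓❓❓❓❓
❓❓❓❓❓❓❓❓❓❓

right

❓❓❓❓❓❓❓❓❓❓
❓❓❓❓❓❓❓❓❓❓
❓❓⬜⬜⬜⬜⬜❓❓❓
❓❓⬛⬜⬜📦⬛⬜❓❓
❓❓⬜⬜⬜⬜⬛⬜❓❓
❓❓⬛⬜⬜🔴⬛⬜❓❓
❓❓⬛⬛⬛⬛⬛⬜❓❓
❓❓⬛⬛⬛⬛⬛⬜❓❓
❓❓❓❓❓❓❓❓❓❓
❓❓❓❓❓❓❓❓❓❓

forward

❓❓❓❓❓❓❓❓❓❓
❓❓❓❓❓❓❓❓❓❓
❓❓❓❓❓❓❓❓❓❓
❓❓⬜⬜⬜⬜⬜⬜❓❓
❓❓⬛⬜⬜📦⬛⬜❓❓
❓❓⬜⬜⬜🔴⬛⬜❓❓
❓❓⬛⬜⬜⬜⬛⬜❓❓
❓❓⬛⬛⬛⬛⬛⬜❓❓
❓❓⬛⬛⬛⬛⬛⬜❓❓
❓❓❓❓❓❓❓❓❓❓

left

❓❓❓❓❓❓❓❓❓❓
❓❓❓❓❓❓❓❓❓❓
❓❓❓❓❓❓❓❓❓❓
❓❓❓⬜⬜⬜⬜⬜⬜❓
❓❓❓⬛⬜⬜📦⬛⬜❓
❓❓❓⬜⬜🔴⬜⬛⬜❓
❓❓❓⬛⬜⬜⬜⬛⬜❓
❓❓❓⬛⬛⬛⬛⬛⬜❓
❓❓❓⬛⬛⬛⬛⬛⬜❓
❓❓❓❓❓❓❓❓❓❓

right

❓❓❓❓❓❓❓❓❓❓
❓❓❓❓❓❓❓❓❓❓
❓❓❓❓❓❓❓❓❓❓
❓❓⬜⬜⬜⬜⬜⬜❓❓
❓❓⬛⬜⬜📦⬛⬜❓❓
❓❓⬜⬜⬜🔴⬛⬜❓❓
❓❓⬛⬜⬜⬜⬛⬜❓❓
❓❓⬛⬛⬛⬛⬛⬜❓❓
❓❓⬛⬛⬛⬛⬛⬜❓❓
❓❓❓❓❓❓❓❓❓❓

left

❓❓❓❓❓❓❓❓❓❓
❓❓❓❓❓❓❓❓❓❓
❓❓❓❓❓❓❓❓❓❓
❓❓❓⬜⬜⬜⬜⬜⬜❓
❓❓❓⬛⬜⬜📦⬛⬜❓
❓❓❓⬜⬜🔴⬜⬛⬜❓
❓❓❓⬛⬜⬜⬜⬛⬜❓
❓❓❓⬛⬛⬛⬛⬛⬜❓
❓❓❓⬛⬛⬛⬛⬛⬜❓
❓❓❓❓❓❓❓❓❓❓

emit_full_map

⬜⬜⬜⬜⬜⬜
⬛⬜⬜📦⬛⬜
⬜⬜🔴⬜⬛⬜
⬛⬜⬜⬜⬛⬜
⬛⬛⬛⬛⬛⬜
⬛⬛⬛⬛⬛⬜

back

❓❓❓❓❓❓❓❓❓❓
❓❓❓❓❓❓❓❓❓❓
❓❓❓⬜⬜⬜⬜⬜⬜❓
❓❓❓⬛⬜⬜📦⬛⬜❓
❓❓❓⬜⬜⬜⬜⬛⬜❓
❓❓❓⬛⬜🔴⬜⬛⬜❓
❓❓❓⬛⬛⬛⬛⬛⬜❓
❓❓❓⬛⬛⬛⬛⬛⬜❓
❓❓❓❓❓❓❓❓❓❓
❓❓❓❓❓❓❓❓❓❓

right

❓❓❓❓❓❓❓❓❓❓
❓❓❓❓❓❓❓❓❓❓
❓❓⬜⬜⬜⬜⬜⬜❓❓
❓❓⬛⬜⬜📦⬛⬜❓❓
❓❓⬜⬜⬜⬜⬛⬜❓❓
❓❓⬛⬜⬜🔴⬛⬜❓❓
❓❓⬛⬛⬛⬛⬛⬜❓❓
❓❓⬛⬛⬛⬛⬛⬜❓❓
❓❓❓❓❓❓❓❓❓❓
❓❓❓❓❓❓❓❓❓❓


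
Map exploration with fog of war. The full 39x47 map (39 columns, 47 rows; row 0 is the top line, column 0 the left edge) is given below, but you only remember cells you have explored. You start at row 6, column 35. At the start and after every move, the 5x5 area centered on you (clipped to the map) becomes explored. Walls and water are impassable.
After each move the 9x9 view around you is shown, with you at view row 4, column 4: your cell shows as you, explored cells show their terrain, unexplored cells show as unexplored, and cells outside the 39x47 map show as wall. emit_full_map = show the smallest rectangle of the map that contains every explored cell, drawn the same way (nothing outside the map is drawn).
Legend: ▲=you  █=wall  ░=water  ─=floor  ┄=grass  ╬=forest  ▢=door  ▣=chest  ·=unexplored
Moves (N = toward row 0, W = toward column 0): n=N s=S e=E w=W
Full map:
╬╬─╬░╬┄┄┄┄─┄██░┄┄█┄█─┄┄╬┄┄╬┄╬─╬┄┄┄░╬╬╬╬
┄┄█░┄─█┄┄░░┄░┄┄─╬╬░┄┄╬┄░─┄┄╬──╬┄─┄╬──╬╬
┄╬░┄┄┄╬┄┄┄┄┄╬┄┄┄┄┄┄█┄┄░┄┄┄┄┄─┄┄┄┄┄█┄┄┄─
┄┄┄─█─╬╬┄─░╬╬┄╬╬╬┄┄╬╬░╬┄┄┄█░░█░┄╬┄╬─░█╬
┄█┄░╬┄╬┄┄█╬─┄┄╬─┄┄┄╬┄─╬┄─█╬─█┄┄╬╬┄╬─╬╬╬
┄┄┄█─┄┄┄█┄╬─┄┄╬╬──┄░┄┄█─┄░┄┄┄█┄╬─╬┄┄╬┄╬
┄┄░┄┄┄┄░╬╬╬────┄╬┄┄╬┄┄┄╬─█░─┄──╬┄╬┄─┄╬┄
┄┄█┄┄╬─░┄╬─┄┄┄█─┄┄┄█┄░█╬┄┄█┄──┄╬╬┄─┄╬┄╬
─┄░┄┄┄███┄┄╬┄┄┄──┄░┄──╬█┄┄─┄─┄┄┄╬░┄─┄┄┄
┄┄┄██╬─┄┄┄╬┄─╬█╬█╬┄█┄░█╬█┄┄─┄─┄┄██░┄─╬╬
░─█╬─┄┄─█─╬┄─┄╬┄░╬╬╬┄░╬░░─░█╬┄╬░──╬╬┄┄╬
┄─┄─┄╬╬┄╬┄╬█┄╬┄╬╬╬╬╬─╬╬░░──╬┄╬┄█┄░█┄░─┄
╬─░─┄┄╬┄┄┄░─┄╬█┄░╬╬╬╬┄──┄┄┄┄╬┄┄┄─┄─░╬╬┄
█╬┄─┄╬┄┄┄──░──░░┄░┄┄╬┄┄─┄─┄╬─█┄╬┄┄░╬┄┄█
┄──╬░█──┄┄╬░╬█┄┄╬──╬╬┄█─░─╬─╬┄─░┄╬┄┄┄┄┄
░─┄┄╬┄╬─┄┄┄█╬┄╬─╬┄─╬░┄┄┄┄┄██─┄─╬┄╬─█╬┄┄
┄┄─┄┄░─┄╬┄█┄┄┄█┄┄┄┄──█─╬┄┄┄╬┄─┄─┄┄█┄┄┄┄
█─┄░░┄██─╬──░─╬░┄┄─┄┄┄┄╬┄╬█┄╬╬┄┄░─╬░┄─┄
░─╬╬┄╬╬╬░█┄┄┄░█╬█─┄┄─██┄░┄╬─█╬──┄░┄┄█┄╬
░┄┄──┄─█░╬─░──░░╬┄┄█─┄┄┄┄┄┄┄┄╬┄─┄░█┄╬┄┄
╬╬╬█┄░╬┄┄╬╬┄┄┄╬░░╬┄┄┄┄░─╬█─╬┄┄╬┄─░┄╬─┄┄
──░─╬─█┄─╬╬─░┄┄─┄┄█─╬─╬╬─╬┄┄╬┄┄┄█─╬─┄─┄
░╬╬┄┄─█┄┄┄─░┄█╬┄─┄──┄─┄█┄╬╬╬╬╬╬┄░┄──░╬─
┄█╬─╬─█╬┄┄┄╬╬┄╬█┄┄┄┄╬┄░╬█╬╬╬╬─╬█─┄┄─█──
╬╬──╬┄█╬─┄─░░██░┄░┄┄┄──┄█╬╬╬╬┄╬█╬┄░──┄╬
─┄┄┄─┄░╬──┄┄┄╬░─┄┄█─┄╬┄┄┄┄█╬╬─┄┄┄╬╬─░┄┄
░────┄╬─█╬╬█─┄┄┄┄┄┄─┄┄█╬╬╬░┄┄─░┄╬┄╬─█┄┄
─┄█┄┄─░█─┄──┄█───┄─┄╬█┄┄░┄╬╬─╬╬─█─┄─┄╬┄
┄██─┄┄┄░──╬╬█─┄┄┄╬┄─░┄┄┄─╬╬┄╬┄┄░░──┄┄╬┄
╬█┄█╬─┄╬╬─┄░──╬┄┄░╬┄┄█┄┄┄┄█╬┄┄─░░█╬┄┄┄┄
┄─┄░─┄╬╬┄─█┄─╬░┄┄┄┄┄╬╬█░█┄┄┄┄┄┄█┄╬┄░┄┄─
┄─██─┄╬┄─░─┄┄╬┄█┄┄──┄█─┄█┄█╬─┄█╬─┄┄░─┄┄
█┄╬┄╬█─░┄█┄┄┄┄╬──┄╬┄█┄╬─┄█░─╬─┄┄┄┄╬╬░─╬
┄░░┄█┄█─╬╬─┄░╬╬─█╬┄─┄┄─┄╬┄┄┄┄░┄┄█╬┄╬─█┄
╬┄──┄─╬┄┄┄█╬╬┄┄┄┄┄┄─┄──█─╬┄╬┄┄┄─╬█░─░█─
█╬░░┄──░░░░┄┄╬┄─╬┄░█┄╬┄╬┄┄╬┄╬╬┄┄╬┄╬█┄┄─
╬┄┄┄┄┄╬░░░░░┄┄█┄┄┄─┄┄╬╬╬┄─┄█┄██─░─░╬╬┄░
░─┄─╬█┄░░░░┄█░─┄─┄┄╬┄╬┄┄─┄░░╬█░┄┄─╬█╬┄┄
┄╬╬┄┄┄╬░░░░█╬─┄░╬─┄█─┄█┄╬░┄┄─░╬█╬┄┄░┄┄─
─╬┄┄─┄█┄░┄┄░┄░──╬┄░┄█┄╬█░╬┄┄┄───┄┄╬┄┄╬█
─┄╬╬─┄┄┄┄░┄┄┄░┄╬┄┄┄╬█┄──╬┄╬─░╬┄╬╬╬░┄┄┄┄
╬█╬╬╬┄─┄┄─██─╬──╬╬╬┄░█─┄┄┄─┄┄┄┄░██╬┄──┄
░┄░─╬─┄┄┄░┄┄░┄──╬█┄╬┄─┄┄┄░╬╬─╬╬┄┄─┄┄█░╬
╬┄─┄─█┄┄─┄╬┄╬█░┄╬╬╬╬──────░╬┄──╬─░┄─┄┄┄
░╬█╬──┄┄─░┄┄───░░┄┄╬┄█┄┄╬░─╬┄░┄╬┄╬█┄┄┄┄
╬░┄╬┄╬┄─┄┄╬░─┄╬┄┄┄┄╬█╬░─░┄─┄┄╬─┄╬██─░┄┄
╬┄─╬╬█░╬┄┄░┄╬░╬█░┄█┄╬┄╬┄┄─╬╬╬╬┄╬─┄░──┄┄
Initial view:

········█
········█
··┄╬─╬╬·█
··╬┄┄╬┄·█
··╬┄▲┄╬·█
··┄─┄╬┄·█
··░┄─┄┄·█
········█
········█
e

·······██
·······██
·┄╬─╬╬╬██
·╬┄┄╬┄╬██
·╬┄─▲╬┄██
·┄─┄╬┄╬██
·░┄─┄┄┄██
·······██
·······██

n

·······██
·······██
··╬─░█╬██
·┄╬─╬╬╬██
·╬┄┄▲┄╬██
·╬┄─┄╬┄██
·┄─┄╬┄╬██
·░┄─┄┄┄██
·······██

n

·······██
·······██
··█┄┄┄─██
··╬─░█╬██
·┄╬─▲╬╬██
·╬┄┄╬┄╬██
·╬┄─┄╬┄██
·┄─┄╬┄╬██
·░┄─┄┄┄██

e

······███
······███
·█┄┄┄─███
·╬─░█╬███
┄╬─╬▲╬███
╬┄┄╬┄╬███
╬┄─┄╬┄███
┄─┄╬┄╬███
░┄─┄┄┄███

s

······███
·█┄┄┄─███
·╬─░█╬███
┄╬─╬╬╬███
╬┄┄╬▲╬███
╬┄─┄╬┄███
┄─┄╬┄╬███
░┄─┄┄┄███
······███

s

·█┄┄┄─███
·╬─░█╬███
┄╬─╬╬╬███
╬┄┄╬┄╬███
╬┄─┄▲┄███
┄─┄╬┄╬███
░┄─┄┄┄███
······███
······███

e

█┄┄┄─████
╬─░█╬████
╬─╬╬╬████
┄┄╬┄╬████
┄─┄╬▲████
─┄╬┄╬████
┄─┄┄┄████
·····████
·····████

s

╬─░█╬████
╬─╬╬╬████
┄┄╬┄╬████
┄─┄╬┄████
─┄╬┄▲████
┄─┄┄┄████
··─╬╬████
·····████
·····████

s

╬─╬╬╬████
┄┄╬┄╬████
┄─┄╬┄████
─┄╬┄╬████
┄─┄┄▲████
··─╬╬████
··┄┄╬████
·····████
·····████

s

┄┄╬┄╬████
┄─┄╬┄████
─┄╬┄╬████
┄─┄┄┄████
··─╬▲████
··┄┄╬████
··░─┄████
·····████
·····████

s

┄─┄╬┄████
─┄╬┄╬████
┄─┄┄┄████
··─╬╬████
··┄┄▲████
··░─┄████
··╬╬┄████
·····████
·····████

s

─┄╬┄╬████
┄─┄┄┄████
··─╬╬████
··┄┄╬████
··░─▲████
··╬╬┄████
··┄┄█████
·····████
·····████

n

┄─┄╬┄████
─┄╬┄╬████
┄─┄┄┄████
··─╬╬████
··┄┄▲████
··░─┄████
··╬╬┄████
··┄┄█████
·····████

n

┄┄╬┄╬████
┄─┄╬┄████
─┄╬┄╬████
┄─┄┄┄████
··─╬▲████
··┄┄╬████
··░─┄████
··╬╬┄████
··┄┄█████

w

╬┄┄╬┄╬███
╬┄─┄╬┄███
┄─┄╬┄╬███
░┄─┄┄┄███
··┄─▲╬███
··╬┄┄╬███
··┄░─┄███
···╬╬┄███
···┄┄████

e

┄┄╬┄╬████
┄─┄╬┄████
─┄╬┄╬████
┄─┄┄┄████
·┄─╬▲████
·╬┄┄╬████
·┄░─┄████
··╬╬┄████
··┄┄█████

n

╬─╬╬╬████
┄┄╬┄╬████
┄─┄╬┄████
─┄╬┄╬████
┄─┄┄▲████
·┄─╬╬████
·╬┄┄╬████
·┄░─┄████
··╬╬┄████

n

╬─░█╬████
╬─╬╬╬████
┄┄╬┄╬████
┄─┄╬┄████
─┄╬┄▲████
┄─┄┄┄████
·┄─╬╬████
·╬┄┄╬████
·┄░─┄████

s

╬─╬╬╬████
┄┄╬┄╬████
┄─┄╬┄████
─┄╬┄╬████
┄─┄┄▲████
·┄─╬╬████
·╬┄┄╬████
·┄░─┄████
··╬╬┄████

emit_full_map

·█┄┄┄─
·╬─░█╬
┄╬─╬╬╬
╬┄┄╬┄╬
╬┄─┄╬┄
┄─┄╬┄╬
░┄─┄┄▲
··┄─╬╬
··╬┄┄╬
··┄░─┄
···╬╬┄
···┄┄█

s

┄┄╬┄╬████
┄─┄╬┄████
─┄╬┄╬████
┄─┄┄┄████
·┄─╬▲████
·╬┄┄╬████
·┄░─┄████
··╬╬┄████
··┄┄█████


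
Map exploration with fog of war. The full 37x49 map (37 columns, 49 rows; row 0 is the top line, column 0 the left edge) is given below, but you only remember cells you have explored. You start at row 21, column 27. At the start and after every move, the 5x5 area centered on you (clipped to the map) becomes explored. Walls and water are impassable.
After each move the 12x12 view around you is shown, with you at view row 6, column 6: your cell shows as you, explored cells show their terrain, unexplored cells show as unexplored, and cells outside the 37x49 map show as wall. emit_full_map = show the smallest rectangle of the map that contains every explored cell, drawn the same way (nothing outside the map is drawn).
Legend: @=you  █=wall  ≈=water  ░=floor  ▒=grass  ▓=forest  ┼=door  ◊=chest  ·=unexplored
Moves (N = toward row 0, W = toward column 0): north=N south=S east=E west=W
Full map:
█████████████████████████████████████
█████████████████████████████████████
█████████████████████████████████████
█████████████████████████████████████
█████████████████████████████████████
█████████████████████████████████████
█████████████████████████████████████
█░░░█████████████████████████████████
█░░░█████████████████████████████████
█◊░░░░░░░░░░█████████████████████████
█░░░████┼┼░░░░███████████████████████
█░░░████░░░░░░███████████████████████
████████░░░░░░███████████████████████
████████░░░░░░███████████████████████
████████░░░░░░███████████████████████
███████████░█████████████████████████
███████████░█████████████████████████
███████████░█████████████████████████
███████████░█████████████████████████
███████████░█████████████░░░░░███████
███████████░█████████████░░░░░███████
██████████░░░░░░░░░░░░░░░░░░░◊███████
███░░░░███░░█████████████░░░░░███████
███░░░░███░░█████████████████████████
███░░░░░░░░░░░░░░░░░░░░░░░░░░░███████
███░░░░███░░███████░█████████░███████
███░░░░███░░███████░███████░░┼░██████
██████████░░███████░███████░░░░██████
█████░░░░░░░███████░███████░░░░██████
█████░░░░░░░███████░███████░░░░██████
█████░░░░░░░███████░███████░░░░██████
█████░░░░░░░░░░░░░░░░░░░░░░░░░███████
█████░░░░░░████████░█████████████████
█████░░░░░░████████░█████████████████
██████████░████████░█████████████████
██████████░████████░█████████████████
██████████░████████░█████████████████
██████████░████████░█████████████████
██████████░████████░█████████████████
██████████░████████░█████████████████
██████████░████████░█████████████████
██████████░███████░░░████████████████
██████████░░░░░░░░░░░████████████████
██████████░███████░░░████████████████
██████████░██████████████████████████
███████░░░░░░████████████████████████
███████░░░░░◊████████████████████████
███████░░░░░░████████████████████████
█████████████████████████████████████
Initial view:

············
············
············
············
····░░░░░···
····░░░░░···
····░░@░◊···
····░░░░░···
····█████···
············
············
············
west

············
············
············
············
····█░░░░░··
····█░░░░░··
····░░@░░◊··
····█░░░░░··
····██████··
············
············
············

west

············
············
············
············
····██░░░░░·
····██░░░░░·
····░░@░░░◊·
····██░░░░░·
····███████·
············
············
············

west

············
············
············
············
····███░░░░░
····███░░░░░
····░░@░░░░◊
····███░░░░░
····████████
············
············
············

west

············
············
············
············
····████░░░░
····████░░░░
····░░@░░░░░
····████░░░░
····████████
············
············
············

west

············
············
············
············
····█████░░░
····█████░░░
····░░@░░░░░
····█████░░░
····████████
············
············
············

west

············
············
············
············
····██████░░
····██████░░
····░░@░░░░░
····██████░░
····████████
············
············
············

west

············
············
············
············
····███████░
····███████░
····░░@░░░░░
····███████░
····████████
············
············
············

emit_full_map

███████░░░░░
███████░░░░░
░░@░░░░░░░░◊
███████░░░░░
████████████

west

············
············
············
············
····████████
····████████
····░░@░░░░░
····████████
····████████
············
············
············

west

············
············
············
············
····████████
····████████
····░░@░░░░░
····████████
····████████
············
············
············

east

············
············
············
············
···█████████
···█████████
···░░░@░░░░░
···█████████
···█████████
············
············
············

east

············
············
············
············
··█████████░
··█████████░
··░░░░@░░░░░
··█████████░
··██████████
············
············
············

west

············
············
············
············
···█████████
···█████████
···░░░@░░░░░
···█████████
···█████████
············
············
············

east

············
············
············
············
··█████████░
··█████████░
··░░░░@░░░░░
··█████████░
··██████████
············
············
············


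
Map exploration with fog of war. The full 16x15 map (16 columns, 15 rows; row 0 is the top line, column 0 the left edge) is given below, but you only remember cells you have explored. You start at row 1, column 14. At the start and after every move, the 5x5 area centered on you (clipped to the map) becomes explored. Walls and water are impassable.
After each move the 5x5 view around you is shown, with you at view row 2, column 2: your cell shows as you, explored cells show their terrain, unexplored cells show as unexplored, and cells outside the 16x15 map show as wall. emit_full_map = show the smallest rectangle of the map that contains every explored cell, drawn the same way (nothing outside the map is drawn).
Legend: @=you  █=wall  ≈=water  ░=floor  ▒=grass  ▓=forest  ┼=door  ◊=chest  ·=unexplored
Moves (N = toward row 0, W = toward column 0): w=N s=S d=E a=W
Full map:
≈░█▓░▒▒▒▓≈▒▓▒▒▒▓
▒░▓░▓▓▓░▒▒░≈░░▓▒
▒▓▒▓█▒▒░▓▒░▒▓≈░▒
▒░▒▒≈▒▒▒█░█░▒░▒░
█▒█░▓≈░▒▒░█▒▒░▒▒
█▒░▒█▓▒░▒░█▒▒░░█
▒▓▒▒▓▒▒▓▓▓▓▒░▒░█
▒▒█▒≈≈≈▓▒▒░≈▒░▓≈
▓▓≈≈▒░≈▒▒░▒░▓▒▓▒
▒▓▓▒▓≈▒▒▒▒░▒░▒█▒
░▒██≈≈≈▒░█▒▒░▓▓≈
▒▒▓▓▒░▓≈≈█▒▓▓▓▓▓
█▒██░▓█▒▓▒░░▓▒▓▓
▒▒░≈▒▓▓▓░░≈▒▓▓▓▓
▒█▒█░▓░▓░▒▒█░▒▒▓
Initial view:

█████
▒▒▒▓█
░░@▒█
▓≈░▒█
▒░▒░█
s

▒▒▒▓█
░░▓▒█
▓≈@▒█
▒░▒░█
▒░▒▒█

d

▒▒▓██
░▓▒██
≈░@██
░▒░██
░▒▒██

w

█████
▒▒▓██
░▓@██
≈░▒██
░▒░██

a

█████
▒▒▒▓█
░░@▒█
▓≈░▒█
▒░▒░█

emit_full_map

▒▒▒▓
░░@▒
▓≈░▒
▒░▒░
▒░▒▒

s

▒▒▒▓█
░░▓▒█
▓≈@▒█
▒░▒░█
▒░▒▒█

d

▒▒▓██
░▓▒██
≈░@██
░▒░██
░▒▒██

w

█████
▒▒▓██
░▓@██
≈░▒██
░▒░██

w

█████
█████
▒▒@██
░▓▒██
≈░▒██


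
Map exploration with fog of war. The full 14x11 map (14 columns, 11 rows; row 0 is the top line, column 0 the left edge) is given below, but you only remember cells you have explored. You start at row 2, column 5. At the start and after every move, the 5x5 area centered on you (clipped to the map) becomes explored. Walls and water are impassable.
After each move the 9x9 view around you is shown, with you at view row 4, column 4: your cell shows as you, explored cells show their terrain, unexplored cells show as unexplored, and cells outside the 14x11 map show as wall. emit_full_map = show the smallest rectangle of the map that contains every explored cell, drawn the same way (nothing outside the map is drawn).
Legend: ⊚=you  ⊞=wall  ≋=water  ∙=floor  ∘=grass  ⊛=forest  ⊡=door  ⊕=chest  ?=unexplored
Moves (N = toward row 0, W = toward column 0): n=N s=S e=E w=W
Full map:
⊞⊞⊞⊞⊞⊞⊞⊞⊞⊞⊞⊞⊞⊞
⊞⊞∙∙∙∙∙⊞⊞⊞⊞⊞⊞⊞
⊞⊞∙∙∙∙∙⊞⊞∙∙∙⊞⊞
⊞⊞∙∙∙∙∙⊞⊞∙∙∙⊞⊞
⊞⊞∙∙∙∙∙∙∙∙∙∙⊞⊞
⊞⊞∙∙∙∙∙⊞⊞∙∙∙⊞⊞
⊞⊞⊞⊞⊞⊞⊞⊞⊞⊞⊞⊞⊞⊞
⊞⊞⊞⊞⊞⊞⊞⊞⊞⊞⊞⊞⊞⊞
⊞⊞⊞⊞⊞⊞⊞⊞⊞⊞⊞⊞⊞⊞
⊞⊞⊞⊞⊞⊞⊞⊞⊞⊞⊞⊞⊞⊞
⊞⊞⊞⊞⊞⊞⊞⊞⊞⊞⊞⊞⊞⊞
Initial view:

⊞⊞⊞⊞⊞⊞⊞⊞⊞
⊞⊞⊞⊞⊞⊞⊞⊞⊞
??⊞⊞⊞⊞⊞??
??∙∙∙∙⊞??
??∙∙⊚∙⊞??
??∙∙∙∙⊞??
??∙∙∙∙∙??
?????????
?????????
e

⊞⊞⊞⊞⊞⊞⊞⊞⊞
⊞⊞⊞⊞⊞⊞⊞⊞⊞
?⊞⊞⊞⊞⊞⊞??
?∙∙∙∙⊞⊞??
?∙∙∙⊚⊞⊞??
?∙∙∙∙⊞⊞??
?∙∙∙∙∙∙??
?????????
?????????

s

⊞⊞⊞⊞⊞⊞⊞⊞⊞
?⊞⊞⊞⊞⊞⊞??
?∙∙∙∙⊞⊞??
?∙∙∙∙⊞⊞??
?∙∙∙⊚⊞⊞??
?∙∙∙∙∙∙??
??∙∙∙⊞⊞??
?????????
?????????

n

⊞⊞⊞⊞⊞⊞⊞⊞⊞
⊞⊞⊞⊞⊞⊞⊞⊞⊞
?⊞⊞⊞⊞⊞⊞??
?∙∙∙∙⊞⊞??
?∙∙∙⊚⊞⊞??
?∙∙∙∙⊞⊞??
?∙∙∙∙∙∙??
??∙∙∙⊞⊞??
?????????

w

⊞⊞⊞⊞⊞⊞⊞⊞⊞
⊞⊞⊞⊞⊞⊞⊞⊞⊞
??⊞⊞⊞⊞⊞⊞?
??∙∙∙∙⊞⊞?
??∙∙⊚∙⊞⊞?
??∙∙∙∙⊞⊞?
??∙∙∙∙∙∙?
???∙∙∙⊞⊞?
?????????

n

⊞⊞⊞⊞⊞⊞⊞⊞⊞
⊞⊞⊞⊞⊞⊞⊞⊞⊞
⊞⊞⊞⊞⊞⊞⊞⊞⊞
??⊞⊞⊞⊞⊞⊞?
??∙∙⊚∙⊞⊞?
??∙∙∙∙⊞⊞?
??∙∙∙∙⊞⊞?
??∙∙∙∙∙∙?
???∙∙∙⊞⊞?

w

⊞⊞⊞⊞⊞⊞⊞⊞⊞
⊞⊞⊞⊞⊞⊞⊞⊞⊞
⊞⊞⊞⊞⊞⊞⊞⊞⊞
??⊞⊞⊞⊞⊞⊞⊞
??∙∙⊚∙∙⊞⊞
??∙∙∙∙∙⊞⊞
??∙∙∙∙∙⊞⊞
???∙∙∙∙∙∙
????∙∙∙⊞⊞

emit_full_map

⊞⊞⊞⊞⊞⊞⊞
∙∙⊚∙∙⊞⊞
∙∙∙∙∙⊞⊞
∙∙∙∙∙⊞⊞
?∙∙∙∙∙∙
??∙∙∙⊞⊞

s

⊞⊞⊞⊞⊞⊞⊞⊞⊞
⊞⊞⊞⊞⊞⊞⊞⊞⊞
??⊞⊞⊞⊞⊞⊞⊞
??∙∙∙∙∙⊞⊞
??∙∙⊚∙∙⊞⊞
??∙∙∙∙∙⊞⊞
??∙∙∙∙∙∙∙
????∙∙∙⊞⊞
?????????

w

⊞⊞⊞⊞⊞⊞⊞⊞⊞
⊞⊞⊞⊞⊞⊞⊞⊞⊞
⊞?⊞⊞⊞⊞⊞⊞⊞
⊞?⊞∙∙∙∙∙⊞
⊞?⊞∙⊚∙∙∙⊞
⊞?⊞∙∙∙∙∙⊞
⊞?⊞∙∙∙∙∙∙
⊞????∙∙∙⊞
⊞????????

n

⊞⊞⊞⊞⊞⊞⊞⊞⊞
⊞⊞⊞⊞⊞⊞⊞⊞⊞
⊞⊞⊞⊞⊞⊞⊞⊞⊞
⊞?⊞⊞⊞⊞⊞⊞⊞
⊞?⊞∙⊚∙∙∙⊞
⊞?⊞∙∙∙∙∙⊞
⊞?⊞∙∙∙∙∙⊞
⊞?⊞∙∙∙∙∙∙
⊞????∙∙∙⊞

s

⊞⊞⊞⊞⊞⊞⊞⊞⊞
⊞⊞⊞⊞⊞⊞⊞⊞⊞
⊞?⊞⊞⊞⊞⊞⊞⊞
⊞?⊞∙∙∙∙∙⊞
⊞?⊞∙⊚∙∙∙⊞
⊞?⊞∙∙∙∙∙⊞
⊞?⊞∙∙∙∙∙∙
⊞????∙∙∙⊞
⊞????????

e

⊞⊞⊞⊞⊞⊞⊞⊞⊞
⊞⊞⊞⊞⊞⊞⊞⊞⊞
?⊞⊞⊞⊞⊞⊞⊞⊞
?⊞∙∙∙∙∙⊞⊞
?⊞∙∙⊚∙∙⊞⊞
?⊞∙∙∙∙∙⊞⊞
?⊞∙∙∙∙∙∙∙
????∙∙∙⊞⊞
?????????

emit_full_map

⊞⊞⊞⊞⊞⊞⊞⊞
⊞∙∙∙∙∙⊞⊞
⊞∙∙⊚∙∙⊞⊞
⊞∙∙∙∙∙⊞⊞
⊞∙∙∙∙∙∙∙
???∙∙∙⊞⊞


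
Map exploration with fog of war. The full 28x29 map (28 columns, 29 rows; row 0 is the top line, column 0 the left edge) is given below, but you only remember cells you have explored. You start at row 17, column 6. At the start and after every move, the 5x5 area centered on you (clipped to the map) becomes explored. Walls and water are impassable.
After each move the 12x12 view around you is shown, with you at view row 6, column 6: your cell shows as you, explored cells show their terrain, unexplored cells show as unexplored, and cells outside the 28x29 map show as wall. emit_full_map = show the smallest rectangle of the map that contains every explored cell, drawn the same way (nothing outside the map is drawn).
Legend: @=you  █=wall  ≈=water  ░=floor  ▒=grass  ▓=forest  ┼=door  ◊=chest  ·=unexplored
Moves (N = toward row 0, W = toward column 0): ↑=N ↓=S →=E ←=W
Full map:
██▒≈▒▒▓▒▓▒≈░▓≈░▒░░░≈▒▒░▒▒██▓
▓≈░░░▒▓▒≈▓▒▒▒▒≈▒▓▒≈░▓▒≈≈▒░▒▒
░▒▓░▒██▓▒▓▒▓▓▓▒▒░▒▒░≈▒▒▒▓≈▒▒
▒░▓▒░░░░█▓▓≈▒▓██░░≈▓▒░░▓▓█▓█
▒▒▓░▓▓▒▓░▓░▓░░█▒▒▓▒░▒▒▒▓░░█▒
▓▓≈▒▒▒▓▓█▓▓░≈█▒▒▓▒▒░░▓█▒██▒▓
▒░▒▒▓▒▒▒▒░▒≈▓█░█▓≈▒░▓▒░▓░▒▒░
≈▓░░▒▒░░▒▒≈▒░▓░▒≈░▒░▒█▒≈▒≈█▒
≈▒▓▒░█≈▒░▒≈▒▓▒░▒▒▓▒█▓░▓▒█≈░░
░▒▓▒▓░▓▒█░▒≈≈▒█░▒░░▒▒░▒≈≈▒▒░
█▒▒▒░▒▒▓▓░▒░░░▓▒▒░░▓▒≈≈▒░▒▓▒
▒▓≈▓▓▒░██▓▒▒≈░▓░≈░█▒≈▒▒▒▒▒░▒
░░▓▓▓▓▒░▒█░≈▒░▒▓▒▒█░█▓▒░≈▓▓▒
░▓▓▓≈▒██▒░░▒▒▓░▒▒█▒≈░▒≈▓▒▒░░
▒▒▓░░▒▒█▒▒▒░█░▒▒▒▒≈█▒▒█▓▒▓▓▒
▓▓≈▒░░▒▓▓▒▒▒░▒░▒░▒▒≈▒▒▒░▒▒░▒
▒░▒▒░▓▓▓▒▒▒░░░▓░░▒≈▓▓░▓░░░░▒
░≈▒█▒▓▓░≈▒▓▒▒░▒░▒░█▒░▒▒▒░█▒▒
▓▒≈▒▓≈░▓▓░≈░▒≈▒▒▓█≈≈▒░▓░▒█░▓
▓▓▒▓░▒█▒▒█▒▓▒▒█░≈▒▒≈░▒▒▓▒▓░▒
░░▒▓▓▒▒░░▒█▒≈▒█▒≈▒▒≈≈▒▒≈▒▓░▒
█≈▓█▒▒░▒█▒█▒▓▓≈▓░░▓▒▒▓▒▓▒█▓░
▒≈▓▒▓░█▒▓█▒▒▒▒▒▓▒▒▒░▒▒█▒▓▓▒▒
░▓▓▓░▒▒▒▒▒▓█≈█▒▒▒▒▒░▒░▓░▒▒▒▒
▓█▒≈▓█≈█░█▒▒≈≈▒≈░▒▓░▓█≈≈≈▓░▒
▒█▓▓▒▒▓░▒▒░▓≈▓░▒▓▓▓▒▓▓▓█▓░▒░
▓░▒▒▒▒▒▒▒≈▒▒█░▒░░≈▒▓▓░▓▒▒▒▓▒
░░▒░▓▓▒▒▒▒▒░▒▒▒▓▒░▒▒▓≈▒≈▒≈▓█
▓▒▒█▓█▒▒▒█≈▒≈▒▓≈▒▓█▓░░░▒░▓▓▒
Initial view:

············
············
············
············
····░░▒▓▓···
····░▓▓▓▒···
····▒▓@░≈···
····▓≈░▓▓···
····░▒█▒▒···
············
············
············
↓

············
············
············
····░░▒▓▓···
····░▓▓▓▒···
····▒▓▓░≈···
····▓≈@▓▓···
····░▒█▒▒···
····▓▒▒░░···
············
············
············

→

············
············
············
···░░▒▓▓····
···░▓▓▓▒▒···
···▒▓▓░≈▒···
···▓≈░@▓░···
···░▒█▒▒█···
···▓▒▒░░▒···
············
············
············

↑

············
············
············
············
···░░▒▓▓▒···
···░▓▓▓▒▒···
···▒▓▓@≈▒···
···▓≈░▓▓░···
···░▒█▒▒█···
···▓▒▒░░▒···
············
············

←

············
············
············
············
····░░▒▓▓▒··
····░▓▓▓▒▒··
····▒▓@░≈▒··
····▓≈░▓▓░··
····░▒█▒▒█··
····▓▒▒░░▒··
············
············

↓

············
············
············
····░░▒▓▓▒··
····░▓▓▓▒▒··
····▒▓▓░≈▒··
····▓≈@▓▓░··
····░▒█▒▒█··
····▓▒▒░░▒··
············
············
············

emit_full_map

░░▒▓▓▒
░▓▓▓▒▒
▒▓▓░≈▒
▓≈@▓▓░
░▒█▒▒█
▓▒▒░░▒

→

············
············
············
···░░▒▓▓▒···
···░▓▓▓▒▒···
···▒▓▓░≈▒···
···▓≈░@▓░···
···░▒█▒▒█···
···▓▒▒░░▒···
············
············
············

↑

············
············
············
············
···░░▒▓▓▒···
···░▓▓▓▒▒···
···▒▓▓@≈▒···
···▓≈░▓▓░···
···░▒█▒▒█···
···▓▒▒░░▒···
············
············

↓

············
············
············
···░░▒▓▓▒···
···░▓▓▓▒▒···
···▒▓▓░≈▒···
···▓≈░@▓░···
···░▒█▒▒█···
···▓▒▒░░▒···
············
············
············

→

············
············
············
··░░▒▓▓▒····
··░▓▓▓▒▒▒···
··▒▓▓░≈▒▓···
··▓≈░▓@░≈···
··░▒█▒▒█▒···
··▓▒▒░░▒█···
············
············
············

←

············
············
············
···░░▒▓▓▒···
···░▓▓▓▒▒▒··
···▒▓▓░≈▒▓··
···▓≈░@▓░≈··
···░▒█▒▒█▒··
···▓▒▒░░▒█··
············
············
············

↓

············
············
···░░▒▓▓▒···
···░▓▓▓▒▒▒··
···▒▓▓░≈▒▓··
···▓≈░▓▓░≈··
···░▒█@▒█▒··
···▓▒▒░░▒█··
····▒░▒█▒···
············
············
············

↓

············
···░░▒▓▓▒···
···░▓▓▓▒▒▒··
···▒▓▓░≈▒▓··
···▓≈░▓▓░≈··
···░▒█▒▒█▒··
···▓▒▒@░▒█··
····▒░▒█▒···
····░█▒▓█···
············
············
············

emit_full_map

░░▒▓▓▒·
░▓▓▓▒▒▒
▒▓▓░≈▒▓
▓≈░▓▓░≈
░▒█▒▒█▒
▓▒▒@░▒█
·▒░▒█▒·
·░█▒▓█·

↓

···░░▒▓▓▒···
···░▓▓▓▒▒▒··
···▒▓▓░≈▒▓··
···▓≈░▓▓░≈··
···░▒█▒▒█▒··
···▓▒▒░░▒█··
····▒░@█▒···
····░█▒▓█···
····▒▒▒▒▒···
············
············
············

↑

············
···░░▒▓▓▒···
···░▓▓▓▒▒▒··
···▒▓▓░≈▒▓··
···▓≈░▓▓░≈··
···░▒█▒▒█▒··
···▓▒▒@░▒█··
····▒░▒█▒···
····░█▒▓█···
····▒▒▒▒▒···
············
············

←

············
····░░▒▓▓▒··
····░▓▓▓▒▒▒·
····▒▓▓░≈▒▓·
····▓≈░▓▓░≈·
····░▒█▒▒█▒·
····▓▒@░░▒█·
····▒▒░▒█▒··
····▓░█▒▓█··
·····▒▒▒▒▒··
············
············

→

············
···░░▒▓▓▒···
···░▓▓▓▒▒▒··
···▒▓▓░≈▒▓··
···▓≈░▓▓░≈··
···░▒█▒▒█▒··
···▓▒▒@░▒█··
···▒▒░▒█▒···
···▓░█▒▓█···
····▒▒▒▒▒···
············
············

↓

···░░▒▓▓▒···
···░▓▓▓▒▒▒··
···▒▓▓░≈▒▓··
···▓≈░▓▓░≈··
···░▒█▒▒█▒··
···▓▒▒░░▒█··
···▒▒░@█▒···
···▓░█▒▓█···
····▒▒▒▒▒···
············
············
············

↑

············
···░░▒▓▓▒···
···░▓▓▓▒▒▒··
···▒▓▓░≈▒▓··
···▓≈░▓▓░≈··
···░▒█▒▒█▒··
···▓▒▒@░▒█··
···▒▒░▒█▒···
···▓░█▒▓█···
····▒▒▒▒▒···
············
············

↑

············
············
···░░▒▓▓▒···
···░▓▓▓▒▒▒··
···▒▓▓░≈▒▓··
···▓≈░▓▓░≈··
···░▒█@▒█▒··
···▓▒▒░░▒█··
···▒▒░▒█▒···
···▓░█▒▓█···
····▒▒▒▒▒···
············

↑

············
············
············
···░░▒▓▓▒···
···░▓▓▓▒▒▒··
···▒▓▓░≈▒▓··
···▓≈░@▓░≈··
···░▒█▒▒█▒··
···▓▒▒░░▒█··
···▒▒░▒█▒···
···▓░█▒▓█···
····▒▒▒▒▒···

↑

············
············
············
············
···░░▒▓▓▒···
···░▓▓▓▒▒▒··
···▒▓▓@≈▒▓··
···▓≈░▓▓░≈··
···░▒█▒▒█▒··
···▓▒▒░░▒█··
···▒▒░▒█▒···
···▓░█▒▓█···

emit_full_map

░░▒▓▓▒·
░▓▓▓▒▒▒
▒▓▓@≈▒▓
▓≈░▓▓░≈
░▒█▒▒█▒
▓▒▒░░▒█
▒▒░▒█▒·
▓░█▒▓█·
·▒▒▒▒▒·

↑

············
············
············
············
····▒▒█▒▒···
···░░▒▓▓▒···
···░▓▓@▒▒▒··
···▒▓▓░≈▒▓··
···▓≈░▓▓░≈··
···░▒█▒▒█▒··
···▓▒▒░░▒█··
···▒▒░▒█▒···

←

············
············
············
············
····░▒▒█▒▒··
····░░▒▓▓▒··
····░▓@▓▒▒▒·
····▒▓▓░≈▒▓·
····▓≈░▓▓░≈·
····░▒█▒▒█▒·
····▓▒▒░░▒█·
····▒▒░▒█▒··

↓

············
············
············
····░▒▒█▒▒··
····░░▒▓▓▒··
····░▓▓▓▒▒▒·
····▒▓@░≈▒▓·
····▓≈░▓▓░≈·
····░▒█▒▒█▒·
····▓▒▒░░▒█·
····▒▒░▒█▒··
····▓░█▒▓█··

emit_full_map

░▒▒█▒▒·
░░▒▓▓▒·
░▓▓▓▒▒▒
▒▓@░≈▒▓
▓≈░▓▓░≈
░▒█▒▒█▒
▓▒▒░░▒█
▒▒░▒█▒·
▓░█▒▓█·
·▒▒▒▒▒·
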